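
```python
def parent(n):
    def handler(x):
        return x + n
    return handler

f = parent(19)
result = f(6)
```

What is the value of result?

Step 1: parent(19) creates a closure that captures n = 19.
Step 2: f(6) calls the closure with x = 6, returning 6 + 19 = 25.
Step 3: result = 25

The answer is 25.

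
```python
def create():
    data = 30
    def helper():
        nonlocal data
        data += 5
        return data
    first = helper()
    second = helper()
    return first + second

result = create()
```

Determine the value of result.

Step 1: data starts at 30.
Step 2: First call: data = 30 + 5 = 35, returns 35.
Step 3: Second call: data = 35 + 5 = 40, returns 40.
Step 4: result = 35 + 40 = 75

The answer is 75.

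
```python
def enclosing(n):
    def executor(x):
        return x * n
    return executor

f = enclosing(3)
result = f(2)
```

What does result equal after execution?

Step 1: enclosing(3) creates a closure capturing n = 3.
Step 2: f(2) computes 2 * 3 = 6.
Step 3: result = 6

The answer is 6.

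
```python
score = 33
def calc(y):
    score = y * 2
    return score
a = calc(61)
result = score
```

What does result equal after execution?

Step 1: Global score = 33.
Step 2: calc(61) creates local score = 61 * 2 = 122.
Step 3: Global score unchanged because no global keyword. result = 33

The answer is 33.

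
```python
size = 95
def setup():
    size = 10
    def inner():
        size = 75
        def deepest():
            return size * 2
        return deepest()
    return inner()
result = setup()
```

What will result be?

Step 1: deepest() looks up size through LEGB: not local, finds size = 75 in enclosing inner().
Step 2: Returns 75 * 2 = 150.
Step 3: result = 150

The answer is 150.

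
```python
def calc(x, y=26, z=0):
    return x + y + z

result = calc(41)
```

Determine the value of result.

Step 1: calc(41) uses defaults y = 26, z = 0.
Step 2: Returns 41 + 26 + 0 = 67.
Step 3: result = 67

The answer is 67.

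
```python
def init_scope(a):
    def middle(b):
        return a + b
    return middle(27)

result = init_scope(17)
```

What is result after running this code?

Step 1: init_scope(17) passes a = 17.
Step 2: middle(27) has b = 27, reads a = 17 from enclosing.
Step 3: result = 17 + 27 = 44

The answer is 44.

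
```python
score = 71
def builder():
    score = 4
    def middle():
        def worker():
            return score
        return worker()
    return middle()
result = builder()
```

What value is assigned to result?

Step 1: builder() defines score = 4. middle() and worker() have no local score.
Step 2: worker() checks local (none), enclosing middle() (none), enclosing builder() and finds score = 4.
Step 3: result = 4

The answer is 4.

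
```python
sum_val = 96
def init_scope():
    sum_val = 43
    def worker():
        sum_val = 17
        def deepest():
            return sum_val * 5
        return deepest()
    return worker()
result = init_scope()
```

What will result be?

Step 1: deepest() looks up sum_val through LEGB: not local, finds sum_val = 17 in enclosing worker().
Step 2: Returns 17 * 5 = 85.
Step 3: result = 85

The answer is 85.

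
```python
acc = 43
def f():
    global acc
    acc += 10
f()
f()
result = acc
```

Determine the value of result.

Step 1: acc = 43.
Step 2: First f(): acc = 43 + 10 = 53.
Step 3: Second f(): acc = 53 + 10 = 63. result = 63

The answer is 63.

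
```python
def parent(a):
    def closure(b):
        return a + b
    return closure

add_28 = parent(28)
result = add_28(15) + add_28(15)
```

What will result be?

Step 1: add_28 captures a = 28.
Step 2: add_28(15) = 28 + 15 = 43, called twice.
Step 3: result = 43 + 43 = 86

The answer is 86.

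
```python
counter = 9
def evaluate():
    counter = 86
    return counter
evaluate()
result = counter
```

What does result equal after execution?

Step 1: Global counter = 9.
Step 2: evaluate() creates local counter = 86 (shadow, not modification).
Step 3: After evaluate() returns, global counter is unchanged. result = 9

The answer is 9.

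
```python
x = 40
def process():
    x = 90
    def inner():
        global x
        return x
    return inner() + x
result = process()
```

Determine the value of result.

Step 1: Global x = 40. process() shadows with local x = 90.
Step 2: inner() uses global keyword, so inner() returns global x = 40.
Step 3: process() returns 40 + 90 = 130

The answer is 130.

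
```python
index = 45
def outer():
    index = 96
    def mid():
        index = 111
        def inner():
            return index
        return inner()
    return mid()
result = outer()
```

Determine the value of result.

Step 1: Three levels of shadowing: global 45, outer 96, mid 111.
Step 2: inner() finds index = 111 in enclosing mid() scope.
Step 3: result = 111

The answer is 111.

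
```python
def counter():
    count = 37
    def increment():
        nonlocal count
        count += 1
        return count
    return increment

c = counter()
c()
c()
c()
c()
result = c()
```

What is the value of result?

Step 1: counter() creates closure with count = 37.
Step 2: Each c() call increments count via nonlocal. After 5 calls: 37 + 5 = 42.
Step 3: result = 42

The answer is 42.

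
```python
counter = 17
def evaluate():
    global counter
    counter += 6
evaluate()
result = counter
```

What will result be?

Step 1: counter = 17 globally.
Step 2: evaluate() modifies global counter: counter += 6 = 23.
Step 3: result = 23

The answer is 23.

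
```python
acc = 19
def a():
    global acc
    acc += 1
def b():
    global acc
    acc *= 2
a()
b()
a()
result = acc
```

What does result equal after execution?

Step 1: acc = 19.
Step 2: a(): acc = 19 + 1 = 20.
Step 3: b(): acc = 20 * 2 = 40.
Step 4: a(): acc = 40 + 1 = 41

The answer is 41.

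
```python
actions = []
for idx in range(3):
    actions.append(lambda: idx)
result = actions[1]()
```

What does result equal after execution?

Step 1: The loop creates 3 lambdas, all referencing the same variable idx.
Step 2: After the loop, idx = 2 (final value).
Step 3: actions[1]() looks up idx at call time and finds 2. This is the late binding gotcha. result = 2

The answer is 2.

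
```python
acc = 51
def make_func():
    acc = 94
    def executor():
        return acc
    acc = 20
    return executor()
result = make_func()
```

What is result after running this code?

Step 1: make_func() sets acc = 94, then later acc = 20.
Step 2: executor() is called after acc is reassigned to 20. Closures capture variables by reference, not by value.
Step 3: result = 20

The answer is 20.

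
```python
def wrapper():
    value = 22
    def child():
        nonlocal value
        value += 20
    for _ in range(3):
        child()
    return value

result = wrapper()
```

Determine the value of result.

Step 1: value = 22.
Step 2: child() is called 3 times in a loop, each adding 20 via nonlocal.
Step 3: value = 22 + 20 * 3 = 82

The answer is 82.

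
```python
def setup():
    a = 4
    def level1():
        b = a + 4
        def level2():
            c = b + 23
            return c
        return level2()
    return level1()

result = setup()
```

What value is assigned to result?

Step 1: a = 4. b = a + 4 = 8.
Step 2: c = b + 23 = 8 + 23 = 31.
Step 3: result = 31

The answer is 31.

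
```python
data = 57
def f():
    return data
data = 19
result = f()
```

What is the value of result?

Step 1: data is first set to 57, then reassigned to 19.
Step 2: f() is called after the reassignment, so it looks up the current global data = 19.
Step 3: result = 19

The answer is 19.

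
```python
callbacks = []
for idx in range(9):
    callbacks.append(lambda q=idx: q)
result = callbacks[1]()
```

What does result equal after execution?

Step 1: Default argument q=idx captures idx's value at each iteration.
Step 2: callbacks[1] captured q = 1 when idx was 1.
Step 3: result = 1

The answer is 1.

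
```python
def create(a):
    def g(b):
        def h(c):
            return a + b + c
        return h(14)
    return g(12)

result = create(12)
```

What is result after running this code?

Step 1: a = 12, b = 12, c = 14 across three nested scopes.
Step 2: h() accesses all three via LEGB rule.
Step 3: result = 12 + 12 + 14 = 38

The answer is 38.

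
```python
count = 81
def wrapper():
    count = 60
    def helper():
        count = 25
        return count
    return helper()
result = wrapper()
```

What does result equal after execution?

Step 1: Three scopes define count: global (81), wrapper (60), helper (25).
Step 2: helper() has its own local count = 25, which shadows both enclosing and global.
Step 3: result = 25 (local wins in LEGB)

The answer is 25.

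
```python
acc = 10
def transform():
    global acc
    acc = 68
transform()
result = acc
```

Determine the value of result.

Step 1: acc = 10 globally.
Step 2: transform() declares global acc and sets it to 68.
Step 3: After transform(), global acc = 68. result = 68

The answer is 68.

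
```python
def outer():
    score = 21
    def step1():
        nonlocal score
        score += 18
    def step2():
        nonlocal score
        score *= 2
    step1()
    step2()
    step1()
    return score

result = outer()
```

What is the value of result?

Step 1: score = 21.
Step 2: step1(): score = 21 + 18 = 39.
Step 3: step2(): score = 39 * 2 = 78.
Step 4: step1(): score = 78 + 18 = 96. result = 96

The answer is 96.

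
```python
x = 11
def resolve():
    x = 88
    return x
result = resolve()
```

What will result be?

Step 1: Global x = 11.
Step 2: resolve() creates local x = 88, shadowing the global.
Step 3: Returns local x = 88. result = 88

The answer is 88.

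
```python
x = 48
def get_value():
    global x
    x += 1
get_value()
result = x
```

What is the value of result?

Step 1: x = 48 globally.
Step 2: get_value() modifies global x: x += 1 = 49.
Step 3: result = 49

The answer is 49.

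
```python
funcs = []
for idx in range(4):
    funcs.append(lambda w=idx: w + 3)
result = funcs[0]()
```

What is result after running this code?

Step 1: Default argument w=idx captures idx's value at definition time.
Step 2: funcs[0] was defined when idx = 0, so w defaults to 0.
Step 3: result = 0 + 3 = 3 (default arg fixes the late binding issue)

The answer is 3.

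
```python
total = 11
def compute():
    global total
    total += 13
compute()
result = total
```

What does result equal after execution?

Step 1: total = 11 globally.
Step 2: compute() modifies global total: total += 13 = 24.
Step 3: result = 24

The answer is 24.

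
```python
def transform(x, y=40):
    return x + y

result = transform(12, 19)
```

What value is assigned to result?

Step 1: transform(12, 19) overrides default y with 19.
Step 2: Returns 12 + 19 = 31.
Step 3: result = 31

The answer is 31.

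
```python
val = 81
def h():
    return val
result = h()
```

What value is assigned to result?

Step 1: val = 81 is defined in the global scope.
Step 2: h() looks up val. No local val exists, so Python checks the global scope via LEGB rule and finds val = 81.
Step 3: result = 81

The answer is 81.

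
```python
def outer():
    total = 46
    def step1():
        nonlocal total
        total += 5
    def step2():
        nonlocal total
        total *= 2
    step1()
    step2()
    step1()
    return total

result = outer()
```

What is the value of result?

Step 1: total = 46.
Step 2: step1(): total = 46 + 5 = 51.
Step 3: step2(): total = 51 * 2 = 102.
Step 4: step1(): total = 102 + 5 = 107. result = 107

The answer is 107.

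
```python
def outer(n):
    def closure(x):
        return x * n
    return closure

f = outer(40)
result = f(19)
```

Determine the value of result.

Step 1: outer(40) creates a closure capturing n = 40.
Step 2: f(19) computes 19 * 40 = 760.
Step 3: result = 760

The answer is 760.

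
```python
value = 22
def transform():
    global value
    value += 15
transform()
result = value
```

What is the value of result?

Step 1: value = 22 globally.
Step 2: transform() modifies global value: value += 15 = 37.
Step 3: result = 37

The answer is 37.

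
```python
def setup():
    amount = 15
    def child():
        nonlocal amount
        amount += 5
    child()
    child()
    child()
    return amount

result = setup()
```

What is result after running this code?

Step 1: amount starts at 15.
Step 2: child() is called 3 times, each adding 5.
Step 3: amount = 15 + 5 * 3 = 30

The answer is 30.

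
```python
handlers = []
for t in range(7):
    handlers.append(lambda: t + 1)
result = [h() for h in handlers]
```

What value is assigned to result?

Step 1: All lambdas capture t by reference. After the loop, t = 6.
Step 2: Each call returns 6 + 1 = 7.
Step 3: result = [7, 7, 7, 7, 7, 7, 7]

The answer is [7, 7, 7, 7, 7, 7, 7].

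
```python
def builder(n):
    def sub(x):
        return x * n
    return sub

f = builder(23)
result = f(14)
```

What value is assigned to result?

Step 1: builder(23) creates a closure capturing n = 23.
Step 2: f(14) computes 14 * 23 = 322.
Step 3: result = 322

The answer is 322.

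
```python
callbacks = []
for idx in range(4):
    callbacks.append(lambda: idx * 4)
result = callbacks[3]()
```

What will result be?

Step 1: All lambdas reference the same variable idx (late binding).
Step 2: After the loop, idx = 3. Every lambda returns idx * 4.
Step 3: callbacks[3]() = 3 * 4 = 12

The answer is 12.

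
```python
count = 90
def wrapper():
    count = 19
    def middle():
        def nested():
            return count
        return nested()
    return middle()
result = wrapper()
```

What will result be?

Step 1: wrapper() defines count = 19. middle() and nested() have no local count.
Step 2: nested() checks local (none), enclosing middle() (none), enclosing wrapper() and finds count = 19.
Step 3: result = 19

The answer is 19.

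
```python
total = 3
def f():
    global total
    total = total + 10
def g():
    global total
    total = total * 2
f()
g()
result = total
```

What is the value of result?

Step 1: total = 3.
Step 2: f() adds 10: total = 3 + 10 = 13.
Step 3: g() doubles: total = 13 * 2 = 26.
Step 4: result = 26

The answer is 26.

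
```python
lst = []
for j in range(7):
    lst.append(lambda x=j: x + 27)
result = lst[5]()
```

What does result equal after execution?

Step 1: Default argument x=j captures j's value at definition time.
Step 2: lst[5] was defined when j = 5, so x defaults to 5.
Step 3: result = 5 + 27 = 32 (default arg fixes the late binding issue)

The answer is 32.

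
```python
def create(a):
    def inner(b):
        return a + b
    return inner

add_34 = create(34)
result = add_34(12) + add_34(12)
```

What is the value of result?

Step 1: add_34 captures a = 34.
Step 2: add_34(12) = 34 + 12 = 46, called twice.
Step 3: result = 46 + 46 = 92

The answer is 92.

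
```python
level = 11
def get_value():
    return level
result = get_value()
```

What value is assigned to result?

Step 1: level = 11 is defined in the global scope.
Step 2: get_value() looks up level. No local level exists, so Python checks the global scope via LEGB rule and finds level = 11.
Step 3: result = 11

The answer is 11.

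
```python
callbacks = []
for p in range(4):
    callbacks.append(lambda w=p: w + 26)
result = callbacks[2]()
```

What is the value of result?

Step 1: Default argument w=p captures p's value at definition time.
Step 2: callbacks[2] was defined when p = 2, so w defaults to 2.
Step 3: result = 2 + 26 = 28 (default arg fixes the late binding issue)

The answer is 28.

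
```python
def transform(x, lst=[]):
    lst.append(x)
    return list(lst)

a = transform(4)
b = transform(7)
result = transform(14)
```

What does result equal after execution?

Step 1: Default list is shared. list() creates copies for return values.
Step 2: Internal list grows: [4] -> [4, 7] -> [4, 7, 14].
Step 3: result = [4, 7, 14]

The answer is [4, 7, 14].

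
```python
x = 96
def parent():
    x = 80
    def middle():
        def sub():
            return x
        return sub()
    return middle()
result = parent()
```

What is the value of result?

Step 1: parent() defines x = 80. middle() and sub() have no local x.
Step 2: sub() checks local (none), enclosing middle() (none), enclosing parent() and finds x = 80.
Step 3: result = 80

The answer is 80.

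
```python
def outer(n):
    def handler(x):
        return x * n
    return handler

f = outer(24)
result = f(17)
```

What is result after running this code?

Step 1: outer(24) creates a closure capturing n = 24.
Step 2: f(17) computes 17 * 24 = 408.
Step 3: result = 408

The answer is 408.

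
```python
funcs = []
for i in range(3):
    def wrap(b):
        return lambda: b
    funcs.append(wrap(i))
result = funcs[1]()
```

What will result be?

Step 1: wrap(i) creates a new scope capturing b = i at call time.
Step 2: funcs[1] = wrap(1), so its lambda captures b = 1.
Step 3: result = 1 (closure factory fixes late binding)

The answer is 1.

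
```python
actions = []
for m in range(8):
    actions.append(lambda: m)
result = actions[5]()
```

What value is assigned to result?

Step 1: The loop creates 8 lambdas, all referencing the same variable m.
Step 2: After the loop, m = 7 (final value).
Step 3: actions[5]() looks up m at call time and finds 7. This is the late binding gotcha. result = 7

The answer is 7.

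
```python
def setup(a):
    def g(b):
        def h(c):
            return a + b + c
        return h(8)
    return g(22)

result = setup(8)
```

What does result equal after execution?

Step 1: a = 8, b = 22, c = 8 across three nested scopes.
Step 2: h() accesses all three via LEGB rule.
Step 3: result = 8 + 22 + 8 = 38

The answer is 38.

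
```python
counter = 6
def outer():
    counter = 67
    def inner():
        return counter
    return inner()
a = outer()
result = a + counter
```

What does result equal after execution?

Step 1: outer() has local counter = 67. inner() reads from enclosing.
Step 2: outer() returns 67. Global counter = 6 unchanged.
Step 3: result = 67 + 6 = 73

The answer is 73.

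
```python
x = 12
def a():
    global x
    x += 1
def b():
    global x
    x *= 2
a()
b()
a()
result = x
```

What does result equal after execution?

Step 1: x = 12.
Step 2: a(): x = 12 + 1 = 13.
Step 3: b(): x = 13 * 2 = 26.
Step 4: a(): x = 26 + 1 = 27

The answer is 27.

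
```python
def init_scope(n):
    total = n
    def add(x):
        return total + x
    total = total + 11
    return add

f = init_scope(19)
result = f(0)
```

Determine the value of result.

Step 1: init_scope(19) sets total = 19, then total = 19 + 11 = 30.
Step 2: Closures capture by reference, so add sees total = 30.
Step 3: f(0) returns 30 + 0 = 30

The answer is 30.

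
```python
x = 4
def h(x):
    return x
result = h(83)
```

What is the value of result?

Step 1: Global x = 4.
Step 2: h(83) takes parameter x = 83, which shadows the global.
Step 3: result = 83

The answer is 83.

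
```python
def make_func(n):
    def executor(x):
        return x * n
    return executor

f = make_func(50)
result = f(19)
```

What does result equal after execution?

Step 1: make_func(50) creates a closure capturing n = 50.
Step 2: f(19) computes 19 * 50 = 950.
Step 3: result = 950

The answer is 950.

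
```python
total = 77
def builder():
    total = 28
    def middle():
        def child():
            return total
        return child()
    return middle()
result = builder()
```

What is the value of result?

Step 1: builder() defines total = 28. middle() and child() have no local total.
Step 2: child() checks local (none), enclosing middle() (none), enclosing builder() and finds total = 28.
Step 3: result = 28

The answer is 28.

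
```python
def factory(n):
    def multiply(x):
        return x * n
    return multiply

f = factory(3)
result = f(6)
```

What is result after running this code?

Step 1: factory(3) returns multiply closure with n = 3.
Step 2: f(6) computes 6 * 3 = 18.
Step 3: result = 18

The answer is 18.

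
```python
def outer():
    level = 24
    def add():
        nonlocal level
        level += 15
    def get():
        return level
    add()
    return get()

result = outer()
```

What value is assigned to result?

Step 1: level = 24. add() modifies it via nonlocal, get() reads it.
Step 2: add() makes level = 24 + 15 = 39.
Step 3: get() returns 39. result = 39

The answer is 39.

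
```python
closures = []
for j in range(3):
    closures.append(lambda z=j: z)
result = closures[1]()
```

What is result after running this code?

Step 1: Default argument z=j captures j's value at each iteration.
Step 2: closures[1] captured z = 1 when j was 1.
Step 3: result = 1

The answer is 1.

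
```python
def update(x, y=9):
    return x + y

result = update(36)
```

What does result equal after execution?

Step 1: update(36) uses default y = 9.
Step 2: Returns 36 + 9 = 45.
Step 3: result = 45

The answer is 45.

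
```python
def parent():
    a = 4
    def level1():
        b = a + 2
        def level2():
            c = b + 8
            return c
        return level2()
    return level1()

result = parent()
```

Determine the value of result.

Step 1: a = 4. b = a + 2 = 6.
Step 2: c = b + 8 = 6 + 8 = 14.
Step 3: result = 14

The answer is 14.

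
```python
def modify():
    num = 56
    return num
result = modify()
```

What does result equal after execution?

Step 1: modify() defines num = 56 in its local scope.
Step 2: return num finds the local variable num = 56.
Step 3: result = 56

The answer is 56.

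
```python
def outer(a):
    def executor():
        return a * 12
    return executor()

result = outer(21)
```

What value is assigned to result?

Step 1: outer(21) binds parameter a = 21.
Step 2: executor() accesses a = 21 from enclosing scope.
Step 3: result = 21 * 12 = 252

The answer is 252.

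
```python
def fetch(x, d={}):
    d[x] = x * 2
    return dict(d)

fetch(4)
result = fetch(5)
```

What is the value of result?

Step 1: Mutable default dict is shared across calls.
Step 2: First call adds 4: 8. Second call adds 5: 10.
Step 3: result = {4: 8, 5: 10}

The answer is {4: 8, 5: 10}.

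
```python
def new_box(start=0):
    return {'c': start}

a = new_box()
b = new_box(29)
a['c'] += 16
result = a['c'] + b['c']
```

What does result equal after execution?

Step 1: new_box() returns a new dict each call (immutable default 0).
Step 2: a = {'c': 0}, b = {'c': 29}.
Step 3: a['c'] += 16 = 16. result = 16 + 29 = 45

The answer is 45.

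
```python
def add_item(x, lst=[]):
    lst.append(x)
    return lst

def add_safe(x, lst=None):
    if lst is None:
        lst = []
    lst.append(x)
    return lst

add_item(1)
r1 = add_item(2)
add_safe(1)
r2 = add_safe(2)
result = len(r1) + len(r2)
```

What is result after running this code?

Step 1: add_item shares mutable default: after 2 calls, lst = [1, 2], len = 2.
Step 2: add_safe creates fresh list each time: r2 = [2], len = 1.
Step 3: result = 2 + 1 = 3

The answer is 3.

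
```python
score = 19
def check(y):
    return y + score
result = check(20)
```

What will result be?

Step 1: score = 19 is defined globally.
Step 2: check(20) uses parameter y = 20 and looks up score from global scope = 19.
Step 3: result = 20 + 19 = 39

The answer is 39.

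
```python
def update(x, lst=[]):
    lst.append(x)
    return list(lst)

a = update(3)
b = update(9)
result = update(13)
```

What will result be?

Step 1: Default list is shared. list() creates copies for return values.
Step 2: Internal list grows: [3] -> [3, 9] -> [3, 9, 13].
Step 3: result = [3, 9, 13]

The answer is [3, 9, 13].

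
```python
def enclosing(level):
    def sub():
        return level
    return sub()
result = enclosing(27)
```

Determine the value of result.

Step 1: enclosing(27) binds parameter level = 27.
Step 2: sub() looks up level in enclosing scope and finds the parameter level = 27.
Step 3: result = 27

The answer is 27.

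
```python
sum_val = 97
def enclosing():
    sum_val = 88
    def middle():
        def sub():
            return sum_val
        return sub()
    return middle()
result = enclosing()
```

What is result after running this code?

Step 1: enclosing() defines sum_val = 88. middle() and sub() have no local sum_val.
Step 2: sub() checks local (none), enclosing middle() (none), enclosing enclosing() and finds sum_val = 88.
Step 3: result = 88

The answer is 88.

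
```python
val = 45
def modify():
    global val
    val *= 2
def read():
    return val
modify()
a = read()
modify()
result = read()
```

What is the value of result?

Step 1: val = 45.
Step 2: First modify(): val = 45 * 2 = 90.
Step 3: Second modify(): val = 90 * 2 = 180.
Step 4: read() returns 180

The answer is 180.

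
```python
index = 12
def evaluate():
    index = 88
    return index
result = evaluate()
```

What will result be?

Step 1: Global index = 12.
Step 2: evaluate() creates local index = 88, shadowing the global.
Step 3: Returns local index = 88. result = 88

The answer is 88.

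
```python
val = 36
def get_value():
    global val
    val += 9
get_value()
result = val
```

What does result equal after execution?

Step 1: val = 36 globally.
Step 2: get_value() modifies global val: val += 9 = 45.
Step 3: result = 45

The answer is 45.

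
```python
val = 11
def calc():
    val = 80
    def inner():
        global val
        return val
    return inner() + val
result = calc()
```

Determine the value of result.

Step 1: Global val = 11. calc() shadows with local val = 80.
Step 2: inner() uses global keyword, so inner() returns global val = 11.
Step 3: calc() returns 11 + 80 = 91

The answer is 91.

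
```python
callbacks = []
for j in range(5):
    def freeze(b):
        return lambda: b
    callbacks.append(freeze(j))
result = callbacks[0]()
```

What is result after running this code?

Step 1: freeze(j) creates a new scope capturing b = j at call time.
Step 2: callbacks[0] = freeze(0), so its lambda captures b = 0.
Step 3: result = 0 (closure factory fixes late binding)

The answer is 0.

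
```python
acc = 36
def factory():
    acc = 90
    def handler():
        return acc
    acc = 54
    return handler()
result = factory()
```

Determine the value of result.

Step 1: factory() sets acc = 90, then later acc = 54.
Step 2: handler() is called after acc is reassigned to 54. Closures capture variables by reference, not by value.
Step 3: result = 54

The answer is 54.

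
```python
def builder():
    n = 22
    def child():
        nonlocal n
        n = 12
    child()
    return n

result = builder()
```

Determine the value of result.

Step 1: builder() sets n = 22.
Step 2: child() uses nonlocal to reassign n = 12.
Step 3: result = 12

The answer is 12.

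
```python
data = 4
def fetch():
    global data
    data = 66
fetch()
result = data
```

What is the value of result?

Step 1: data = 4 globally.
Step 2: fetch() declares global data and sets it to 66.
Step 3: After fetch(), global data = 66. result = 66

The answer is 66.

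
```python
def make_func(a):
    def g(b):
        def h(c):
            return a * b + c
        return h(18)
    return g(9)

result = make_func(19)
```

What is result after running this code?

Step 1: a = 19, b = 9, c = 18.
Step 2: h() computes a * b + c = 19 * 9 + 18 = 189.
Step 3: result = 189

The answer is 189.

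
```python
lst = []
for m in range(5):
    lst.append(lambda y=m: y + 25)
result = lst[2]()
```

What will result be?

Step 1: Default argument y=m captures m's value at definition time.
Step 2: lst[2] was defined when m = 2, so y defaults to 2.
Step 3: result = 2 + 25 = 27 (default arg fixes the late binding issue)

The answer is 27.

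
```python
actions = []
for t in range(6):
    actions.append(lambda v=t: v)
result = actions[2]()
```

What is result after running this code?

Step 1: Default argument v=t captures t's value at each iteration.
Step 2: actions[2] captured v = 2 when t was 2.
Step 3: result = 2

The answer is 2.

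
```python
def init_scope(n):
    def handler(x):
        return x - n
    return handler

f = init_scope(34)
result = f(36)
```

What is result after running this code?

Step 1: init_scope(34) creates a closure capturing n = 34.
Step 2: f(36) computes 36 - 34 = 2.
Step 3: result = 2

The answer is 2.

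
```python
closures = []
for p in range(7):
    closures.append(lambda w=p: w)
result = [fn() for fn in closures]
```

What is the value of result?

Step 1: Default arg w=p captures p at each iteration.
Step 2: Each lambda has its own default: 0, 1, ..., 6.
Step 3: result = [0, 1, 2, 3, 4, 5, 6]

The answer is [0, 1, 2, 3, 4, 5, 6].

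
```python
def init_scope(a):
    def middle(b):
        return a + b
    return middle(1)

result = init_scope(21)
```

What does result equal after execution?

Step 1: init_scope(21) passes a = 21.
Step 2: middle(1) has b = 1, reads a = 21 from enclosing.
Step 3: result = 21 + 1 = 22

The answer is 22.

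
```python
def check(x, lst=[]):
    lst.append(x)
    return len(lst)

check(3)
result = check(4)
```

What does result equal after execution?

Step 1: Mutable default list persists between calls.
Step 2: First call: lst = [3], len = 1. Second call: lst = [3, 4], len = 2.
Step 3: result = 2

The answer is 2.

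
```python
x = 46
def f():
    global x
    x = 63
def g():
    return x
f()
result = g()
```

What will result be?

Step 1: x = 46.
Step 2: f() sets global x = 63.
Step 3: g() reads global x = 63. result = 63

The answer is 63.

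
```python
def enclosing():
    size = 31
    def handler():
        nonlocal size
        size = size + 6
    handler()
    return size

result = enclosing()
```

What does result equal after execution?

Step 1: enclosing() sets size = 31.
Step 2: handler() uses nonlocal to modify size in enclosing's scope: size = 31 + 6 = 37.
Step 3: enclosing() returns the modified size = 37

The answer is 37.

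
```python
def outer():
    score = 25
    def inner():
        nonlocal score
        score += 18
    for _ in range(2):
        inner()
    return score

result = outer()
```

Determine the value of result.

Step 1: score = 25.
Step 2: inner() is called 2 times in a loop, each adding 18 via nonlocal.
Step 3: score = 25 + 18 * 2 = 61

The answer is 61.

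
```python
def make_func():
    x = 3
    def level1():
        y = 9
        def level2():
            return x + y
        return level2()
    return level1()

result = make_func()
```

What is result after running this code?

Step 1: x = 3 in make_func. y = 9 in level1.
Step 2: level2() reads x = 3 and y = 9 from enclosing scopes.
Step 3: result = 3 + 9 = 12

The answer is 12.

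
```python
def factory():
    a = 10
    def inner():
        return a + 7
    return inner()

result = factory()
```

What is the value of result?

Step 1: factory() defines a = 10.
Step 2: inner() reads a = 10 from enclosing scope, returns 10 + 7 = 17.
Step 3: result = 17

The answer is 17.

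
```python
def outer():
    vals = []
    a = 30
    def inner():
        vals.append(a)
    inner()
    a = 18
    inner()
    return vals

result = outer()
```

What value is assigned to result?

Step 1: a = 30. inner() appends current a to vals.
Step 2: First inner(): appends 30. Then a = 18.
Step 3: Second inner(): appends 18 (closure sees updated a). result = [30, 18]

The answer is [30, 18].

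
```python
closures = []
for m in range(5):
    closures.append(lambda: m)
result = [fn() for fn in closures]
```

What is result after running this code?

Step 1: All 5 lambdas share the same variable m.
Step 2: After the loop, m = 4.
Step 3: Each call returns 4. result = [4, 4, 4, 4, 4]

The answer is [4, 4, 4, 4, 4].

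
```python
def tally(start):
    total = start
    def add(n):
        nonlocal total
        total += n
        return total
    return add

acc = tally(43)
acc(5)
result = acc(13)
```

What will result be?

Step 1: tally(43) creates closure with total = 43.
Step 2: First acc(5): total = 43 + 5 = 48.
Step 3: Second acc(13): total = 48 + 13 = 61. result = 61

The answer is 61.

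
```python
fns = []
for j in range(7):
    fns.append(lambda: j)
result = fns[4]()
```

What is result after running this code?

Step 1: The loop creates 7 lambdas, all referencing the same variable j.
Step 2: After the loop, j = 6 (final value).
Step 3: fns[4]() looks up j at call time and finds 6. This is the late binding gotcha. result = 6

The answer is 6.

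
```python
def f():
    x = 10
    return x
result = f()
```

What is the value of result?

Step 1: f() defines x = 10 in its local scope.
Step 2: return x finds the local variable x = 10.
Step 3: result = 10

The answer is 10.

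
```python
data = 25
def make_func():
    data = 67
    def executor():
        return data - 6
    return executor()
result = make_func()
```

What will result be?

Step 1: make_func() shadows global data with data = 67.
Step 2: executor() finds data = 67 in enclosing scope, computes 67 - 6 = 61.
Step 3: result = 61

The answer is 61.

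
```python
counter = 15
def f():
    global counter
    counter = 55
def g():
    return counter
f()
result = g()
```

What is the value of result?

Step 1: counter = 15.
Step 2: f() sets global counter = 55.
Step 3: g() reads global counter = 55. result = 55

The answer is 55.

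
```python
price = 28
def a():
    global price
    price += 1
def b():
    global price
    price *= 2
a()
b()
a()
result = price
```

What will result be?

Step 1: price = 28.
Step 2: a(): price = 28 + 1 = 29.
Step 3: b(): price = 29 * 2 = 58.
Step 4: a(): price = 58 + 1 = 59

The answer is 59.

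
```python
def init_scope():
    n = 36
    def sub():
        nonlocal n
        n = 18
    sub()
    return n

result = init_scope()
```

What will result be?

Step 1: init_scope() sets n = 36.
Step 2: sub() uses nonlocal to reassign n = 18.
Step 3: result = 18

The answer is 18.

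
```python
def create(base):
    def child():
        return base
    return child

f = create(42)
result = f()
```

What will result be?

Step 1: create(42) creates closure capturing base = 42.
Step 2: f() returns the captured base = 42.
Step 3: result = 42

The answer is 42.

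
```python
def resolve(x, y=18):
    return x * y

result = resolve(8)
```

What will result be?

Step 1: resolve(8) uses default y = 18.
Step 2: Returns 8 * 18 = 144.
Step 3: result = 144

The answer is 144.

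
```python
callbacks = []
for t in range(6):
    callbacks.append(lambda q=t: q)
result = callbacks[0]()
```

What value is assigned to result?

Step 1: Default argument q=t captures t's value at each iteration.
Step 2: callbacks[0] captured q = 0 when t was 0.
Step 3: result = 0

The answer is 0.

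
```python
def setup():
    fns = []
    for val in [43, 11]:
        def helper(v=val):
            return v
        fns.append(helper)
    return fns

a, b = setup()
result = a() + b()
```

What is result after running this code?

Step 1: Default argument v=val captures val at each iteration.
Step 2: a() returns 43 (captured at first iteration), b() returns 11 (captured at second).
Step 3: result = 43 + 11 = 54

The answer is 54.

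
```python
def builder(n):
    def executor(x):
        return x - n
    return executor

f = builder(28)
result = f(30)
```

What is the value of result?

Step 1: builder(28) creates a closure capturing n = 28.
Step 2: f(30) computes 30 - 28 = 2.
Step 3: result = 2

The answer is 2.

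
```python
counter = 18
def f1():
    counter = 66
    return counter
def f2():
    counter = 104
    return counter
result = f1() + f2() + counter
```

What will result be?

Step 1: Each function shadows global counter with its own local.
Step 2: f1() returns 66, f2() returns 104.
Step 3: Global counter = 18 is unchanged. result = 66 + 104 + 18 = 188

The answer is 188.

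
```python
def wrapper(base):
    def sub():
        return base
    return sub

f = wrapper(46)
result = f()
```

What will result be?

Step 1: wrapper(46) creates closure capturing base = 46.
Step 2: f() returns the captured base = 46.
Step 3: result = 46

The answer is 46.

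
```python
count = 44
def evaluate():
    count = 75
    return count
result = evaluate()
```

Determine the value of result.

Step 1: Global count = 44.
Step 2: evaluate() creates local count = 75, shadowing the global.
Step 3: Returns local count = 75. result = 75

The answer is 75.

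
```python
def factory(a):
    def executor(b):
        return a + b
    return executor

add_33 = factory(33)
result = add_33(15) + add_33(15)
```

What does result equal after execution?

Step 1: add_33 captures a = 33.
Step 2: add_33(15) = 33 + 15 = 48, called twice.
Step 3: result = 48 + 48 = 96

The answer is 96.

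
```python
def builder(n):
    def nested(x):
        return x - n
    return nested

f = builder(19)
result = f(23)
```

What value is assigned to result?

Step 1: builder(19) creates a closure capturing n = 19.
Step 2: f(23) computes 23 - 19 = 4.
Step 3: result = 4

The answer is 4.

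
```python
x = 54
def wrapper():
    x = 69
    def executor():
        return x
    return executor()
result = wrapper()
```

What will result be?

Step 1: x = 54 globally, but wrapper() defines x = 69 locally.
Step 2: executor() looks up x. Not in local scope, so checks enclosing scope (wrapper) and finds x = 69.
Step 3: result = 69

The answer is 69.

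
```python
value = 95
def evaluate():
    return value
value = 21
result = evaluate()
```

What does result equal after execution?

Step 1: value is first set to 95, then reassigned to 21.
Step 2: evaluate() is called after the reassignment, so it looks up the current global value = 21.
Step 3: result = 21

The answer is 21.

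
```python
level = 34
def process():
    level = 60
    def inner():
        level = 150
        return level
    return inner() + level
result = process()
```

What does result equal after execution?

Step 1: process() has local level = 60. inner() has local level = 150.
Step 2: inner() returns its local level = 150.
Step 3: process() returns 150 + its own level (60) = 210

The answer is 210.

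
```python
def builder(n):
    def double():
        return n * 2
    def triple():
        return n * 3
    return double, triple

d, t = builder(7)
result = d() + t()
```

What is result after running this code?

Step 1: Both closures capture the same n = 7.
Step 2: d() = 7 * 2 = 14, t() = 7 * 3 = 21.
Step 3: result = 14 + 21 = 35

The answer is 35.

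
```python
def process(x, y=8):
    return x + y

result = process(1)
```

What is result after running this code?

Step 1: process(1) uses default y = 8.
Step 2: Returns 1 + 8 = 9.
Step 3: result = 9

The answer is 9.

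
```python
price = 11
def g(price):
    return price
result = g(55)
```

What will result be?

Step 1: Global price = 11.
Step 2: g(55) takes parameter price = 55, which shadows the global.
Step 3: result = 55

The answer is 55.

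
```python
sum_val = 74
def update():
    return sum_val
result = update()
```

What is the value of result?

Step 1: sum_val = 74 is defined in the global scope.
Step 2: update() looks up sum_val. No local sum_val exists, so Python checks the global scope via LEGB rule and finds sum_val = 74.
Step 3: result = 74

The answer is 74.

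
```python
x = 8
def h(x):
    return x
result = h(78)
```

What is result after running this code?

Step 1: Global x = 8.
Step 2: h(78) takes parameter x = 78, which shadows the global.
Step 3: result = 78

The answer is 78.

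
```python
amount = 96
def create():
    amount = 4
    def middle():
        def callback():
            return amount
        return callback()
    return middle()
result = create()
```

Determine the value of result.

Step 1: create() defines amount = 4. middle() and callback() have no local amount.
Step 2: callback() checks local (none), enclosing middle() (none), enclosing create() and finds amount = 4.
Step 3: result = 4

The answer is 4.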